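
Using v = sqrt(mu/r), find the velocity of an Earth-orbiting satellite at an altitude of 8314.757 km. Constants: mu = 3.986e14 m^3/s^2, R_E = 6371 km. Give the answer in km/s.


r = R_E + alt = 6371.0 + 8314.757 = 14685.7570 km = 1.4685757e+07 m
v = sqrt(mu/r) = sqrt(3.986e14 / 1.4685757e+07) = 5209.7931 m/s = 5.2098 km/s

5.2098 km/s


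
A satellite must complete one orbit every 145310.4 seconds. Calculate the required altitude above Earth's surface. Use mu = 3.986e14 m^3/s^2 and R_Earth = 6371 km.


T = 145310.4 s
r = (mu*T^2/(4*pi^2))^(1/3) = (3.986e14 * 145310.4^2 / (4*pi^2))^(1/3)
r = 5.9738867e+07 m = 59738.8674 km
alt = r - R_E = 59738.8674 - 6371 = 53367.8674 km

53367.8674 km


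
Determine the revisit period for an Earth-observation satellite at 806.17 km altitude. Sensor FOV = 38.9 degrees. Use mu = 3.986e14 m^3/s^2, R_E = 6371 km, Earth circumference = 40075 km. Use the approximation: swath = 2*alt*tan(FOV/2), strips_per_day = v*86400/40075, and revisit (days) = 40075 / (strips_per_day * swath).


swath = 2*806.17*tan(0.3394665) = 569.3766 km
v = sqrt(mu/r) = 7452.3292 m/s = 7.4523 km/s
strips/day = v*86400/40075 = 7.4523*86400/40075 = 16.0669
coverage/day = strips * swath = 16.0669 * 569.3766 = 9148.1193 km
revisit = 40075 / 9148.1193 = 4.3807 days

4.3807 days


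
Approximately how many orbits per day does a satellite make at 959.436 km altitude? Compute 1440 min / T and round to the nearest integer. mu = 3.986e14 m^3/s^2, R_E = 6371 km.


r = 7.330436e+06 m
T = 2*pi*sqrt(r^3/mu) = 6246.0568 s = 104.1009 min
revs/day = 1440 / 104.1009 = 13.8327
Rounded: 14 revolutions per day

14 revolutions per day


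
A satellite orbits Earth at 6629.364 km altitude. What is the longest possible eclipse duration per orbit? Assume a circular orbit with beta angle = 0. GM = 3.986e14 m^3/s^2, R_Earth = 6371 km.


r = 13000.3640 km
T = 245.8630 min
Eclipse fraction = arcsin(R_E/r)/pi = arcsin(6371.0000/13000.3640)/pi
= arcsin(0.4900632)/pi = 0.1630263
Eclipse duration = 0.1630263 * 245.8630 = 40.0821 min

40.0821 minutes


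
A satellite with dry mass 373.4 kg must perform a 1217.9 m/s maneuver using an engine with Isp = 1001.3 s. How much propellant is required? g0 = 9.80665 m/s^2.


ve = Isp * g0 = 1001.3 * 9.80665 = 9819.398645 m/s
mass ratio = exp(dv/ve) = exp(1217.9/9819.398645) = 1.13204983
m_prop = m_dry * (mr - 1) = 373.4 * (1.13204983 - 1)
m_prop = 49.3074 kg

49.3074 kg


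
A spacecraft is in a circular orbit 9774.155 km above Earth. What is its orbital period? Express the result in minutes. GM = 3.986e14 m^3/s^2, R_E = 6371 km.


r = 16145.1550 km = 1.6145155e+07 m
T = 2*pi*sqrt(r^3/mu) = 2*pi*sqrt(4.2084935e+21 / 3.986e14)
T = 20416.1830 s = 340.2697 min

340.2697 minutes


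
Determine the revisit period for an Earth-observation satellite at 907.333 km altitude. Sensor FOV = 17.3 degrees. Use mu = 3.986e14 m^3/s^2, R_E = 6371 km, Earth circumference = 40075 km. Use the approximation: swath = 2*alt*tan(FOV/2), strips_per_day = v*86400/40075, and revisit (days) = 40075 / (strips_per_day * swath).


swath = 2*907.333*tan(0.150971) = 276.0625 km
v = sqrt(mu/r) = 7400.3573 m/s = 7.4004 km/s
strips/day = v*86400/40075 = 7.4004*86400/40075 = 15.9549
coverage/day = strips * swath = 15.9549 * 276.0625 = 4404.5369 km
revisit = 40075 / 4404.5369 = 9.0986 days

9.0986 days


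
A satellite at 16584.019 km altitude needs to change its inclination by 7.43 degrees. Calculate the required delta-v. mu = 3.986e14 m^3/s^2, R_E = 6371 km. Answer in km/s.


r = 22955.0190 km = 2.2955019e+07 m
V = sqrt(mu/r) = 4167.0606 m/s
di = 7.43 deg = 0.129678 rad
dV = 2*V*sin(di/2) = 2*4167.0606*sin(0.06483898)
dV = 539.9974 m/s = 0.5399974 km/s

0.5400 km/s


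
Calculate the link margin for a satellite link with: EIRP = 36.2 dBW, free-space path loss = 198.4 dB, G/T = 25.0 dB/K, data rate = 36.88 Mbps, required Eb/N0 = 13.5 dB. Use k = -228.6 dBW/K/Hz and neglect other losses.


C/N0 = EIRP - FSPL + G/T - k = 36.2 - 198.4 + 25.0 - (-228.6)
C/N0 = 91.4000 dB-Hz
R_b = 36.88 Mbps = 3.688e+07 bps -> 10*log10(R_b) = 75.6679 dB-Hz
Eb/N0 = C/N0 - 10*log10(R_b) = 91.4000 - 75.6679 = 15.7321 dB
Margin = Eb/N0 - Eb/N0_req = 15.7321 - 13.5 = 2.2321 dB (link closes)

2.2321 dB


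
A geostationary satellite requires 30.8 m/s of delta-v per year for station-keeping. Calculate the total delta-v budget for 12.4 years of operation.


dV = rate * years = 30.8 * 12.4
dV = 381.9200 m/s

381.9200 m/s


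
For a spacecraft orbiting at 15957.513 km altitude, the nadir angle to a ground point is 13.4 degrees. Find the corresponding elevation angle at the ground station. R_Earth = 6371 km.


r = R_E + alt = 22328.5130 km
Law of sines in the satellite / Earth-center / ground-point triangle:
  sin(nadir)/R_E = sin(90 + el)/r  =>  cos(el) = (r/R_E)*sin(nadir)
cos(el) = (22328.5130 / 6371.0000) * sin(13.4 deg) = 0.8122094
el = arccos(0.8122094) = 35.6876 deg
(Earth-central angle = 90 - nadir - el = 40.9124 deg)

35.6876 degrees


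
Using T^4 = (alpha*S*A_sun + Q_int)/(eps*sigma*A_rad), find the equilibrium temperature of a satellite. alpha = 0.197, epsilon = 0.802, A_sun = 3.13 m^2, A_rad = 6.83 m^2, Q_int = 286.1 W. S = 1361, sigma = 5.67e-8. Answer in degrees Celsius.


Numerator = alpha*S*A_sun + Q_int = 0.197*1361*3.13 + 286.1 = 1125.3062 W
Denominator = eps*sigma*A_rad = 0.802*5.67e-8*6.83 = 3.1058332e-07 W/K^4
T^4 = 3.6232023e+09 K^4
T = 245.3427 K = -27.8073 C

-27.8073 degrees Celsius


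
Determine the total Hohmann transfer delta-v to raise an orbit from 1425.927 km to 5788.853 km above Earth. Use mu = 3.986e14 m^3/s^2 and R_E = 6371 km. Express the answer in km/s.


r1 = 7796.9270 km = 7.796927e+06 m
r2 = 12159.8530 km = 1.2159853e+07 m
dv1 = sqrt(mu/r1)*(sqrt(2*r2/(r1+r2)) - 1) = 742.9627 m/s
dv2 = sqrt(mu/r2)*(1 - sqrt(2*r1/(r1+r2))) = 664.3864 m/s
total dv = |dv1| + |dv2| = 742.9627 + 664.3864 = 1407.3490 m/s = 1.4073 km/s

1.4073 km/s


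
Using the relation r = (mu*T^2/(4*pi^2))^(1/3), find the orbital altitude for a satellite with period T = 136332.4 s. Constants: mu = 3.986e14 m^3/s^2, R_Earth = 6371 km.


T = 136332.4 s
r = (mu*T^2/(4*pi^2))^(1/3) = (3.986e14 * 136332.4^2 / (4*pi^2))^(1/3)
r = 5.7252164e+07 m = 57252.1639 km
alt = r - R_E = 57252.1639 - 6371 = 50881.1639 km

50881.1639 km


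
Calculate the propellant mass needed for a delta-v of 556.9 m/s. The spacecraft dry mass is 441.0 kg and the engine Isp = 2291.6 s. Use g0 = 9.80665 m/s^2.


ve = Isp * g0 = 2291.6 * 9.80665 = 22472.919140 m/s
mass ratio = exp(dv/ve) = exp(556.9/22472.919140) = 1.02509054
m_prop = m_dry * (mr - 1) = 441.0 * (1.02509054 - 1)
m_prop = 11.0649 kg

11.0649 kg


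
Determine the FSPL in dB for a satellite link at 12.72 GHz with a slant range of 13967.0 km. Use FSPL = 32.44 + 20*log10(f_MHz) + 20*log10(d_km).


f = 12.72 GHz = 12720.0000 MHz
d = 13967.0 km
FSPL = 32.44 + 20*log10(12720.0000) + 20*log10(13967.0)
FSPL = 32.44 + 82.0897 + 82.9021
FSPL = 197.4318 dB

197.4318 dB


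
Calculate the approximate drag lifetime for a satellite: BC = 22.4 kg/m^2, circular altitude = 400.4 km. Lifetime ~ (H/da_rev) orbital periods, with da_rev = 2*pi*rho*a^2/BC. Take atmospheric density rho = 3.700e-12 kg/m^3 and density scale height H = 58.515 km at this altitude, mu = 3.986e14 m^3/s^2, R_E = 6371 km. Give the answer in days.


a = R_E + alt = 6771.4000 km = 6.7714e+06 m
da_rev = 2*pi*rho*a^2/BC = 2*pi*3.700e-12*(6.7714e+06)^2/22.4 = 47.587240 m per revolution
N = H/da_rev = 58515.0000 m / 47.587240 m = 1229.6364 revolutions
P = 2*pi*sqrt(a^3/mu) = 5545.3495 s
lifetime = N*P = 1229.6364 * 5545.3495 = 6.8187634e+06 s = 78.9209 days

78.9209 days


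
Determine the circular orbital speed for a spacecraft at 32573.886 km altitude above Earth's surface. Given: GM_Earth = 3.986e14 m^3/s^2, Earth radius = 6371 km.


r = R_E + alt = 6371.0 + 32573.886 = 38944.8860 km = 3.8944886e+07 m
v = sqrt(mu/r) = sqrt(3.986e14 / 3.8944886e+07) = 3199.2150 m/s = 3.1992 km/s

3.1992 km/s


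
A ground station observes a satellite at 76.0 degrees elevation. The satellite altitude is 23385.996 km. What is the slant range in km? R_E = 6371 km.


h = 23385.996 km, el = 76.0 deg
d = -R_E*sin(el) + sqrt((R_E*sin(el))^2 + 2*R_E*h + h^2)
d = -6371.0000*sin(1.3265) + sqrt((6371.0000*0.9702957)^2 + 2*6371.0000*23385.996 + 23385.996^2)
d = 23535.2992 km

23535.2992 km


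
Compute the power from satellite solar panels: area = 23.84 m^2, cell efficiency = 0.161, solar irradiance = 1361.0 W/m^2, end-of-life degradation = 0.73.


P = area * eta * S * degradation
P = 23.84 * 0.161 * 1361.0 * 0.73
P = 3813.4066 W

3813.4066 W


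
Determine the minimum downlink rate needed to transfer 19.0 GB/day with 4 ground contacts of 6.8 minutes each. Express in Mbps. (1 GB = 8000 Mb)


total contact time = 4 * 6.8 * 60 = 1632.0000 s
data = 19.0 GB = 152000.0000 Mb
rate = 152000.0000 / 1632.0000 = 93.1373 Mbps

93.1373 Mbps


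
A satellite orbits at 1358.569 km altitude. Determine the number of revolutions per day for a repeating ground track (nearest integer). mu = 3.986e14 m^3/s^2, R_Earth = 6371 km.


r = 7.729569e+06 m
T = 2*pi*sqrt(r^3/mu) = 6763.0740 s = 112.7179 min
revs/day = 1440 / 112.7179 = 12.7753
Rounded: 13 revolutions per day

13 revolutions per day


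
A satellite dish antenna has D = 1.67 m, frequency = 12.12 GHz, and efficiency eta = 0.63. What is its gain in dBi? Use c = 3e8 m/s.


lambda = c/f = 3e8 / 1.212e+10 = 0.02475248 m
G = eta*(pi*D/lambda)^2 = 0.63*(pi*1.67/0.02475248)^2
G = 28303.2278 (linear)
G = 10*log10(28303.2278) = 44.5184 dBi

44.5184 dBi


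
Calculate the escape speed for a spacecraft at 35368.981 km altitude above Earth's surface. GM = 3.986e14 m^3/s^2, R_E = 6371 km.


r = 6371.0 + 35368.981 = 41739.9810 km = 4.1739981e+07 m
v_esc = sqrt(2*mu/r) = sqrt(2*3.986e14 / 4.1739981e+07)
v_esc = 4370.2625 m/s = 4.3703 km/s

4.3703 km/s


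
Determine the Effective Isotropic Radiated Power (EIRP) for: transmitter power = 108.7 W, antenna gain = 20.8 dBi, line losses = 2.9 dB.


Pt = 108.7 W = 20.3623 dBW
EIRP = Pt_dBW + Gt - losses = 20.3623 + 20.8 - 2.9 = 38.2623 dBW

38.2623 dBW


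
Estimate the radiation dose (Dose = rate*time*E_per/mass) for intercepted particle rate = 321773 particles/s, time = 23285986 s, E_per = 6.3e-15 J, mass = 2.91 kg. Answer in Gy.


Total energy deposited = rate * time * E_per
  = 321773 * 23285986 * 6.3e-15 = 0.04720465 J
Dose = E_total / mass = 0.04720465 / 2.91
Dose = 0.01622153 Gy

0.0162 Gy


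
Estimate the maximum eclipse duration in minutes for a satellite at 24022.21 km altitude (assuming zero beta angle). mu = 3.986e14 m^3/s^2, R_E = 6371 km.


r = 30393.2100 km
T = 878.8704 min
Eclipse fraction = arcsin(R_E/r)/pi = arcsin(6371.0000/30393.2100)/pi
= arcsin(0.2096192)/pi = 0.06722243
Eclipse duration = 0.06722243 * 878.8704 = 59.0798 min

59.0798 minutes


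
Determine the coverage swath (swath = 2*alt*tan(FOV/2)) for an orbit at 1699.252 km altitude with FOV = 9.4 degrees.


FOV = 9.4 deg = 0.1640609 rad
swath = 2 * alt * tan(FOV/2) = 2 * 1699.252 * tan(0.08203047)
swath = 2 * 1699.252 * 0.08221497
swath = 279.4079 km

279.4079 km


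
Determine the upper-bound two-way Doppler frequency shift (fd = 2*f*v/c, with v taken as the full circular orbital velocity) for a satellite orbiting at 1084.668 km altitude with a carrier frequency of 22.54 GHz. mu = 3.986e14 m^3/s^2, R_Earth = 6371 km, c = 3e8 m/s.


r = 7.455668e+06 m
v = sqrt(mu/r) = 7311.8179 m/s (worst-case radial velocity)
f = 22.54 GHz = 2.254e+10 Hz
fd = 2*f*v/c = 2*2.254e+10*7311.8179/3.0e+08
fd = 1.0987225e+06 Hz

1.0987e+06 Hz


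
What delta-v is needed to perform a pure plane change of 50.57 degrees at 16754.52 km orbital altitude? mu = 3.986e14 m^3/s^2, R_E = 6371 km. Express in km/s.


r = 23125.5200 km = 2.312552e+07 m
V = sqrt(mu/r) = 4151.6706 m/s
di = 50.57 deg = 0.882613 rad
dV = 2*V*sin(di/2) = 2*4151.6706*sin(0.4413065)
dV = 3546.5328 m/s = 3.5465 km/s

3.5465 km/s


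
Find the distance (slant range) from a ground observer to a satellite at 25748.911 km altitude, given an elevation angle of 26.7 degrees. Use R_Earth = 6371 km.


h = 25748.911 km, el = 26.7 deg
d = -R_E*sin(el) + sqrt((R_E*sin(el))^2 + 2*R_E*h + h^2)
d = -6371.0000*sin(0.4660029) + sqrt((6371.0000*0.449319)^2 + 2*6371.0000*25748.911 + 25748.911^2)
d = 28748.9939 km

28748.9939 km


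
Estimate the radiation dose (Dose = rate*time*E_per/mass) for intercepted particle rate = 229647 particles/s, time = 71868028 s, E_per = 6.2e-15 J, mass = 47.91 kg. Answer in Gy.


Total energy deposited = rate * time * E_per
  = 229647 * 71868028 * 6.2e-15 = 0.1023265 J
Dose = E_total / mass = 0.1023265 / 47.91
Dose = 0.002135807 Gy

0.0021 Gy


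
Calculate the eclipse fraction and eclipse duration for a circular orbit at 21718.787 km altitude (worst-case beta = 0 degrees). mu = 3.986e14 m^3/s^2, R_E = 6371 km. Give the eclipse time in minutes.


r = 28089.7870 km
T = 780.8770 min
Eclipse fraction = arcsin(R_E/r)/pi = arcsin(6371.0000/28089.7870)/pi
= arcsin(0.2268084)/pi = 0.07282912
Eclipse duration = 0.07282912 * 780.8770 = 56.8706 min

56.8706 minutes


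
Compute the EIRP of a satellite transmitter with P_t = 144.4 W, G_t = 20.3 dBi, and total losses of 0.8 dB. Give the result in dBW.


Pt = 144.4 W = 21.5957 dBW
EIRP = Pt_dBW + Gt - losses = 21.5957 + 20.3 - 0.8 = 41.0957 dBW

41.0957 dBW


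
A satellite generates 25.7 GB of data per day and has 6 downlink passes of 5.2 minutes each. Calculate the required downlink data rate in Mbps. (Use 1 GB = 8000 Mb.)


total contact time = 6 * 5.2 * 60 = 1872.0000 s
data = 25.7 GB = 205600.0000 Mb
rate = 205600.0000 / 1872.0000 = 109.8291 Mbps

109.8291 Mbps


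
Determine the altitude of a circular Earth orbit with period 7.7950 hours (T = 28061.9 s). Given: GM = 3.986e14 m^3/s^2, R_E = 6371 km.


T = 28061.9 s
r = (mu*T^2/(4*pi^2))^(1/3) = (3.986e14 * 28061.9^2 / (4*pi^2))^(1/3)
r = 1.9958929e+07 m = 19958.9290 km
alt = r - R_E = 19958.9290 - 6371 = 13587.9290 km

13587.9290 km


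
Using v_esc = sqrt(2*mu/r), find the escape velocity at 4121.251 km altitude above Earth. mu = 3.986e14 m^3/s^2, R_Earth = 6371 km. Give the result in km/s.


r = 6371.0 + 4121.251 = 10492.2510 km = 1.0492251e+07 m
v_esc = sqrt(2*mu/r) = sqrt(2*3.986e14 / 1.0492251e+07)
v_esc = 8716.6440 m/s = 8.7166 km/s

8.7166 km/s


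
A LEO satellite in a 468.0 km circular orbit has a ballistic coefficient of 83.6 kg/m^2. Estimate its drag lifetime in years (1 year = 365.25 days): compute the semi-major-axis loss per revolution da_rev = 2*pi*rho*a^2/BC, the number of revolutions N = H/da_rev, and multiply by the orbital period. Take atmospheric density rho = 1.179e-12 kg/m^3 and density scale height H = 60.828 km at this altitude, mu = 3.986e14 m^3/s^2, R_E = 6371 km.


a = R_E + alt = 6839.0000 km = 6.839e+06 m
da_rev = 2*pi*rho*a^2/BC = 2*pi*1.179e-12*(6.839e+06)^2/83.6 = 4.144504 m per revolution
N = H/da_rev = 60828.0000 m / 4.144504 m = 14676.7851 revolutions
P = 2*pi*sqrt(a^3/mu) = 5628.5966 s
lifetime = N*P = 14676.7851 * 5628.5966 = 8.2609703e+07 s = 956.1308 days
years = 956.1308 / 365.25 = 2.6177 years

2.6177 years


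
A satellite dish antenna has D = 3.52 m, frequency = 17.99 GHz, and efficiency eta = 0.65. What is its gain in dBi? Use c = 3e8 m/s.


lambda = c/f = 3e8 / 1.799e+10 = 0.01667593 m
G = eta*(pi*D/lambda)^2 = 0.65*(pi*3.52/0.01667593)^2
G = 285836.8691 (linear)
G = 10*log10(285836.8691) = 54.5612 dBi

54.5612 dBi


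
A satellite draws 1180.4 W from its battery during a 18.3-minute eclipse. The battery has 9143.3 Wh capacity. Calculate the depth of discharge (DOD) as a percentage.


E_used = P * t / 60 = 1180.4 * 18.3 / 60 = 360.0220 Wh
DOD = E_used / E_total * 100 = 360.0220 / 9143.3 * 100
DOD = 3.9375 %

3.9375 %


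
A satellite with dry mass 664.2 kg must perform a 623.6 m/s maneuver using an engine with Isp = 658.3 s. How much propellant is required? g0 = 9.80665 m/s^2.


ve = Isp * g0 = 658.3 * 9.80665 = 6455.717695 m/s
mass ratio = exp(dv/ve) = exp(623.6/6455.717695) = 1.10141591
m_prop = m_dry * (mr - 1) = 664.2 * (1.10141591 - 1)
m_prop = 67.3604 kg

67.3604 kg


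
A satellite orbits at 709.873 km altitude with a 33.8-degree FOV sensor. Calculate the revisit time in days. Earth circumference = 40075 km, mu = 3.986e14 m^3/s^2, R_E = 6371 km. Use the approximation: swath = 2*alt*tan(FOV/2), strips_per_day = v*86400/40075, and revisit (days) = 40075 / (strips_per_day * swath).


swath = 2*709.873*tan(0.2949606) = 431.3518 km
v = sqrt(mu/r) = 7502.8324 m/s = 7.5028 km/s
strips/day = v*86400/40075 = 7.5028*86400/40075 = 16.1758
coverage/day = strips * swath = 16.1758 * 431.3518 = 6977.4557 km
revisit = 40075 / 6977.4557 = 5.7435 days

5.7435 days


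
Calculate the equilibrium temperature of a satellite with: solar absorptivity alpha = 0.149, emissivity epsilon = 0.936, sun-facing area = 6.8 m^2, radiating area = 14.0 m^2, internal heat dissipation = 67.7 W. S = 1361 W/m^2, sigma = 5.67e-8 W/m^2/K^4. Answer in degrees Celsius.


Numerator = alpha*S*A_sun + Q_int = 0.149*1361*6.8 + 67.7 = 1446.6652 W
Denominator = eps*sigma*A_rad = 0.936*5.67e-8*14.0 = 7.429968e-07 W/K^4
T^4 = 1.9470679e+09 K^4
T = 210.0609 K = -63.0891 C

-63.0891 degrees Celsius


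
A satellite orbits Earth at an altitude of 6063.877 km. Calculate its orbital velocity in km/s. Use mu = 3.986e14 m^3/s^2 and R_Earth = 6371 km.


r = R_E + alt = 6371.0 + 6063.877 = 12434.8770 km = 1.2434877e+07 m
v = sqrt(mu/r) = sqrt(3.986e14 / 1.2434877e+07) = 5661.7136 m/s = 5.6617 km/s

5.6617 km/s


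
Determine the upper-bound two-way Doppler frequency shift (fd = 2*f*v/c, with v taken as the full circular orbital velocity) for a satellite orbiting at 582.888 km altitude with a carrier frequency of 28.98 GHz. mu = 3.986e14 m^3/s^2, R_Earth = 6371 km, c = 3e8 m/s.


r = 6.953888e+06 m
v = sqrt(mu/r) = 7571.0271 m/s (worst-case radial velocity)
f = 28.98 GHz = 2.898e+10 Hz
fd = 2*f*v/c = 2*2.898e+10*7571.0271/3.0e+08
fd = 1.4627224e+06 Hz

1.4627e+06 Hz


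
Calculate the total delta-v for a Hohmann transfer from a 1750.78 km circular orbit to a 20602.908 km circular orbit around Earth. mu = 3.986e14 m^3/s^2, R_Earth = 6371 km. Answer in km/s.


r1 = 8121.7800 km = 8.12178e+06 m
r2 = 26973.9080 km = 2.6973908e+07 m
dv1 = sqrt(mu/r1)*(sqrt(2*r2/(r1+r2)) - 1) = 1680.1024 m/s
dv2 = sqrt(mu/r2)*(1 - sqrt(2*r1/(r1+r2))) = 1228.8847 m/s
total dv = |dv1| + |dv2| = 1680.1024 + 1228.8847 = 2908.9871 m/s = 2.9090 km/s

2.9090 km/s


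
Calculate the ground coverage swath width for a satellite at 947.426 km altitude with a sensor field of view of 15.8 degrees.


FOV = 15.8 deg = 0.275762 rad
swath = 2 * alt * tan(FOV/2) = 2 * 947.426 * tan(0.137881)
swath = 2 * 947.426 * 0.1387615
swath = 262.9324 km

262.9324 km


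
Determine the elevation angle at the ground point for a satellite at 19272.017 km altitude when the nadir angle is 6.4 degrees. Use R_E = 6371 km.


r = R_E + alt = 25643.0170 km
Law of sines in the satellite / Earth-center / ground-point triangle:
  sin(nadir)/R_E = sin(90 + el)/r  =>  cos(el) = (r/R_E)*sin(nadir)
cos(el) = (25643.0170 / 6371.0000) * sin(6.4 deg) = 0.4486579
el = arccos(0.4486579) = 63.3424 deg
(Earth-central angle = 90 - nadir - el = 20.2576 deg)

63.3424 degrees


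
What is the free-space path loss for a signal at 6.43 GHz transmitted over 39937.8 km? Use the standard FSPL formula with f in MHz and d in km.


f = 6.43 GHz = 6430.0000 MHz
d = 39937.8 km
FSPL = 32.44 + 20*log10(6430.0000) + 20*log10(39937.8)
FSPL = 32.44 + 76.1642 + 92.0277
FSPL = 200.6319 dB

200.6319 dB


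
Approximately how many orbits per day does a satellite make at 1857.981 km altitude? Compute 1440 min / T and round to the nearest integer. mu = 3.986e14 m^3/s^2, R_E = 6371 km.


r = 8.228981e+06 m
T = 2*pi*sqrt(r^3/mu) = 7428.9992 s = 123.8167 min
revs/day = 1440 / 123.8167 = 11.6301
Rounded: 12 revolutions per day

12 revolutions per day


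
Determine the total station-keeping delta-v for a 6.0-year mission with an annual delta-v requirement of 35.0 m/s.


dV = rate * years = 35.0 * 6.0
dV = 210.0000 m/s

210.0000 m/s


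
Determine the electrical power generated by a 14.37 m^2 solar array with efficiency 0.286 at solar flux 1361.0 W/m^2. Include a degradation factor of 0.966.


P = area * eta * S * degradation
P = 14.37 * 0.286 * 1361.0 * 0.966
P = 5403.2872 W

5403.2872 W


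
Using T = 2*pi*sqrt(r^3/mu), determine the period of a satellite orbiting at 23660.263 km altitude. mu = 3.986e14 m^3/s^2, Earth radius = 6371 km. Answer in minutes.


r = 30031.2630 km = 3.0031263e+07 m
T = 2*pi*sqrt(r^3/mu) = 2*pi*sqrt(2.7084498e+22 / 3.986e14)
T = 51793.0656 s = 863.2178 min

863.2178 minutes


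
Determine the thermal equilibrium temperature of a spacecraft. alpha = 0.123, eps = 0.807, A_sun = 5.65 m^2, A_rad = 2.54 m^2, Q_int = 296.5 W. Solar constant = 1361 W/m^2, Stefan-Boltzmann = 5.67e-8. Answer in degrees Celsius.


Numerator = alpha*S*A_sun + Q_int = 0.123*1361*5.65 + 296.5 = 1242.3270 W
Denominator = eps*sigma*A_rad = 0.807*5.67e-8*2.54 = 1.1622253e-07 W/K^4
T^4 = 1.068921e+10 K^4
T = 321.5410 K = 48.3910 C

48.3910 degrees Celsius


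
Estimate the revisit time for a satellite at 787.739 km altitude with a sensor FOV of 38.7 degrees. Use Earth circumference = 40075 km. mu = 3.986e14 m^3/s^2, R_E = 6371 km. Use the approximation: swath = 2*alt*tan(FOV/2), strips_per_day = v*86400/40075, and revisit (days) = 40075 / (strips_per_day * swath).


swath = 2*787.739*tan(0.3377212) = 553.2685 km
v = sqrt(mu/r) = 7461.9165 m/s = 7.4619 km/s
strips/day = v*86400/40075 = 7.4619*86400/40075 = 16.0876
coverage/day = strips * swath = 16.0876 * 553.2685 = 8900.7486 km
revisit = 40075 / 8900.7486 = 4.5024 days

4.5024 days


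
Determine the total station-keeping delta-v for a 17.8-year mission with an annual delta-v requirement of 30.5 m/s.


dV = rate * years = 30.5 * 17.8
dV = 542.9000 m/s

542.9000 m/s


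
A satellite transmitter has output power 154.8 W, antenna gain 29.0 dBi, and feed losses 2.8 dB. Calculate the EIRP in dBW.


Pt = 154.8 W = 21.8977 dBW
EIRP = Pt_dBW + Gt - losses = 21.8977 + 29.0 - 2.8 = 48.0977 dBW

48.0977 dBW


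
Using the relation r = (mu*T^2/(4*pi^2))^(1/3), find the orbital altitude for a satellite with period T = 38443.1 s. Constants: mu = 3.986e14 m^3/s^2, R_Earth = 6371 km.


T = 38443.1 s
r = (mu*T^2/(4*pi^2))^(1/3) = (3.986e14 * 38443.1^2 / (4*pi^2))^(1/3)
r = 2.4619059e+07 m = 24619.0592 km
alt = r - R_E = 24619.0592 - 6371 = 18248.0592 km

18248.0592 km


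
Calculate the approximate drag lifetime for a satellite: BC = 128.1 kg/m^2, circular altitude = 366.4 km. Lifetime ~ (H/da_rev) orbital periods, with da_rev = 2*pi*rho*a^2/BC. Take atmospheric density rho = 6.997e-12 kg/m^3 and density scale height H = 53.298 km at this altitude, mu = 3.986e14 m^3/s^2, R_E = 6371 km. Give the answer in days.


a = R_E + alt = 6737.4000 km = 6.7374e+06 m
da_rev = 2*pi*rho*a^2/BC = 2*pi*6.997e-12*(6.7374e+06)^2/128.1 = 15.578559 m per revolution
N = H/da_rev = 53298.0000 m / 15.578559 m = 3421.2407 revolutions
P = 2*pi*sqrt(a^3/mu) = 5503.6362 s
lifetime = N*P = 3421.2407 * 5503.6362 = 1.8829264e+07 s = 217.9313 days

217.9313 days


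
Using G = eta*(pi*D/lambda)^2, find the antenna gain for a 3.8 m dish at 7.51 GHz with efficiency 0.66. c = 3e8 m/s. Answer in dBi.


lambda = c/f = 3e8 / 7.51e+09 = 0.03994674 m
G = eta*(pi*D/lambda)^2 = 0.66*(pi*3.8/0.03994674)^2
G = 58945.1719 (linear)
G = 10*log10(58945.1719) = 47.7045 dBi

47.7045 dBi


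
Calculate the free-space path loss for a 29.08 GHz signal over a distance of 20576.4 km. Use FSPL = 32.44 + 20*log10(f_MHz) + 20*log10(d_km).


f = 29.08 GHz = 29080.0000 MHz
d = 20576.4 km
FSPL = 32.44 + 20*log10(29080.0000) + 20*log10(20576.4)
FSPL = 32.44 + 89.2719 + 86.2674
FSPL = 207.9793 dB

207.9793 dB


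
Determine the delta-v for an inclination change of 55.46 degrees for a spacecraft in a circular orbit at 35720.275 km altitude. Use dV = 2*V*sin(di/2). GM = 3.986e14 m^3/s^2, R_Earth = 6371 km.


r = 42091.2750 km = 4.2091275e+07 m
V = sqrt(mu/r) = 3077.3196 m/s
di = 55.46 deg = 0.9679596 rad
dV = 2*V*sin(di/2) = 2*3077.3196*sin(0.4839798)
dV = 2863.7879 m/s = 2.8638 km/s

2.8638 km/s


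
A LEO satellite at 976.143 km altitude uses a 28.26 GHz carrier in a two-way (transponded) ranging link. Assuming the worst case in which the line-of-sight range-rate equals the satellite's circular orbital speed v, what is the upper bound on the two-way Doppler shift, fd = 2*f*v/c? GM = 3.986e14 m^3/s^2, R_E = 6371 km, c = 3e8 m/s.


r = 7.347143e+06 m
v = sqrt(mu/r) = 7365.6216 m/s (worst-case radial velocity)
f = 28.26 GHz = 2.826e+10 Hz
fd = 2*f*v/c = 2*2.826e+10*7365.6216/3.0e+08
fd = 1.3876831e+06 Hz

1.3877e+06 Hz


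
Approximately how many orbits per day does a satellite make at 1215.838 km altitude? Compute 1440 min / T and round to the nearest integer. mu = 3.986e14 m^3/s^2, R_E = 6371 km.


r = 7.586838e+06 m
T = 2*pi*sqrt(r^3/mu) = 6576.6153 s = 109.6103 min
revs/day = 1440 / 109.6103 = 13.1375
Rounded: 13 revolutions per day

13 revolutions per day


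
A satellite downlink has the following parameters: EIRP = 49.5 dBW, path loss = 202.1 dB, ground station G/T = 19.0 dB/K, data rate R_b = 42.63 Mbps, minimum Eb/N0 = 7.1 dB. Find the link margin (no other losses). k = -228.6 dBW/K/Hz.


C/N0 = EIRP - FSPL + G/T - k = 49.5 - 202.1 + 19.0 - (-228.6)
C/N0 = 95.0000 dB-Hz
R_b = 42.63 Mbps = 4.263e+07 bps -> 10*log10(R_b) = 76.2972 dB-Hz
Eb/N0 = C/N0 - 10*log10(R_b) = 95.0000 - 76.2972 = 18.7028 dB
Margin = Eb/N0 - Eb/N0_req = 18.7028 - 7.1 = 11.6028 dB (link closes)

11.6028 dB


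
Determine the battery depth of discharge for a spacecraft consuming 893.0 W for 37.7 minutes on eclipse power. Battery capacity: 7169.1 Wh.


E_used = P * t / 60 = 893.0 * 37.7 / 60 = 561.1017 Wh
DOD = E_used / E_total * 100 = 561.1017 / 7169.1 * 100
DOD = 7.8267 %

7.8267 %


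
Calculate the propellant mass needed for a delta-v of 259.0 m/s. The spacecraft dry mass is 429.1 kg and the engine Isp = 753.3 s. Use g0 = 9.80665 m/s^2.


ve = Isp * g0 = 753.3 * 9.80665 = 7387.349445 m/s
mass ratio = exp(dv/ve) = exp(259.0/7387.349445) = 1.03568178
m_prop = m_dry * (mr - 1) = 429.1 * (1.03568178 - 1)
m_prop = 15.3111 kg

15.3111 kg


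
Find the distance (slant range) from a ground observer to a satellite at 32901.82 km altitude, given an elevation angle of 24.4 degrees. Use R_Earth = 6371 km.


h = 32901.82 km, el = 24.4 deg
d = -R_E*sin(el) + sqrt((R_E*sin(el))^2 + 2*R_E*h + h^2)
d = -6371.0000*sin(0.4258603) + sqrt((6371.0000*0.4131044)^2 + 2*6371.0000*32901.82 + 32901.82^2)
d = 36209.9910 km

36209.9910 km


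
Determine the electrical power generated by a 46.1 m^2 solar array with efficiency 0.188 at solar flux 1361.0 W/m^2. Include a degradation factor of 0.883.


P = area * eta * S * degradation
P = 46.1 * 0.188 * 1361.0 * 0.883
P = 10415.4396 W

10415.4396 W


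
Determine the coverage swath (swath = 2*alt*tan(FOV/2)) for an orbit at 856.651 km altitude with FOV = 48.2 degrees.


FOV = 48.2 deg = 0.8412487 rad
swath = 2 * alt * tan(FOV/2) = 2 * 856.651 * tan(0.4206243)
swath = 2 * 856.651 * 0.4473216
swath = 766.3970 km

766.3970 km


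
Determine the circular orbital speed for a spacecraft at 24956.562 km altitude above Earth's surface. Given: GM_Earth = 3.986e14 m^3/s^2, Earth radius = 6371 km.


r = R_E + alt = 6371.0 + 24956.562 = 31327.5620 km = 3.1327562e+07 m
v = sqrt(mu/r) = sqrt(3.986e14 / 3.1327562e+07) = 3567.0184 m/s = 3.5670 km/s

3.5670 km/s


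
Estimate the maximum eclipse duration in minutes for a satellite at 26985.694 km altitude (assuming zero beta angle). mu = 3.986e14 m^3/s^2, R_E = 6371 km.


r = 33356.6940 km
T = 1010.4957 min
Eclipse fraction = arcsin(R_E/r)/pi = arcsin(6371.0000/33356.6940)/pi
= arcsin(0.1909961)/pi = 0.0611718
Eclipse duration = 0.0611718 * 1010.4957 = 61.8138 min

61.8138 minutes


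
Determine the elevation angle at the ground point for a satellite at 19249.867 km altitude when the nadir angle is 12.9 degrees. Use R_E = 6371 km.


r = R_E + alt = 25620.8670 km
Law of sines in the satellite / Earth-center / ground-point triangle:
  sin(nadir)/R_E = sin(90 + el)/r  =>  cos(el) = (r/R_E)*sin(nadir)
cos(el) = (25620.8670 / 6371.0000) * sin(12.9 deg) = 0.8977965
el = arccos(0.8977965) = 26.1301 deg
(Earth-central angle = 90 - nadir - el = 50.9699 deg)

26.1301 degrees


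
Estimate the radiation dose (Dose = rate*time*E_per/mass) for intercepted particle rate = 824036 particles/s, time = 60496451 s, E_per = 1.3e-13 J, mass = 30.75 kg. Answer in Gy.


Total energy deposited = rate * time * E_per
  = 824036 * 60496451 * 1.3e-13 = 6.4807 J
Dose = E_total / mass = 6.4807 / 30.75
Dose = 0.2107533 Gy

0.2108 Gy


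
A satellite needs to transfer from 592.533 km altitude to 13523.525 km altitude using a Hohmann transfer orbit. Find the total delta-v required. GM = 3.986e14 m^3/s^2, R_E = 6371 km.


r1 = 6963.5330 km = 6.963533e+06 m
r2 = 19894.5250 km = 1.9894525e+07 m
dv1 = sqrt(mu/r1)*(sqrt(2*r2/(r1+r2)) - 1) = 1642.9176 m/s
dv2 = sqrt(mu/r2)*(1 - sqrt(2*r1/(r1+r2))) = 1252.8686 m/s
total dv = |dv1| + |dv2| = 1642.9176 + 1252.8686 = 2895.7862 m/s = 2.8958 km/s

2.8958 km/s


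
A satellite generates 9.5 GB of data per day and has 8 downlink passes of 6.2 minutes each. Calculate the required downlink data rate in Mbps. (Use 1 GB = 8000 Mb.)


total contact time = 8 * 6.2 * 60 = 2976.0000 s
data = 9.5 GB = 76000.0000 Mb
rate = 76000.0000 / 2976.0000 = 25.5376 Mbps

25.5376 Mbps


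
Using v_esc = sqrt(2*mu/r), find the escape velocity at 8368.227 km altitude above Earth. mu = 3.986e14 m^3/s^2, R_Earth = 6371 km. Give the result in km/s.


r = 6371.0 + 8368.227 = 14739.2270 km = 1.4739227e+07 m
v_esc = sqrt(2*mu/r) = sqrt(2*3.986e14 / 1.4739227e+07)
v_esc = 7354.3838 m/s = 7.3544 km/s

7.3544 km/s


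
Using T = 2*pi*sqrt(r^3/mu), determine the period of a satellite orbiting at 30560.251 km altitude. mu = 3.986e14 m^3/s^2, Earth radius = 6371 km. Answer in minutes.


r = 36931.2510 km = 3.6931251e+07 m
T = 2*pi*sqrt(r^3/mu) = 2*pi*sqrt(5.0371172e+22 / 3.986e14)
T = 70632.1213 s = 1177.2020 min

1177.2020 minutes


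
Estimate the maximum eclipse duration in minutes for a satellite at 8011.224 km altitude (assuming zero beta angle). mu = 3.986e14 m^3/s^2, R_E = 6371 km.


r = 14382.2240 km
T = 286.0876 min
Eclipse fraction = arcsin(R_E/r)/pi = arcsin(6371.0000/14382.2240)/pi
= arcsin(0.4429774)/pi = 0.1460778
Eclipse duration = 0.1460778 * 286.0876 = 41.7910 min

41.7910 minutes


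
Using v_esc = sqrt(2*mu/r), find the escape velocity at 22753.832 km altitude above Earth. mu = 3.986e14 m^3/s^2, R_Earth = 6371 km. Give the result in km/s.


r = 6371.0 + 22753.832 = 29124.8320 km = 2.9124832e+07 m
v_esc = sqrt(2*mu/r) = sqrt(2*3.986e14 / 2.9124832e+07)
v_esc = 5231.8096 m/s = 5.2318 km/s

5.2318 km/s


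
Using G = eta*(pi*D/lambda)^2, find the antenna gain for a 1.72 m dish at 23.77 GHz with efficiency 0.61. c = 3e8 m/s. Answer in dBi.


lambda = c/f = 3e8 / 2.377e+10 = 0.01262095 m
G = eta*(pi*D/lambda)^2 = 0.61*(pi*1.72/0.01262095)^2
G = 111815.5819 (linear)
G = 10*log10(111815.5819) = 50.4850 dBi

50.4850 dBi


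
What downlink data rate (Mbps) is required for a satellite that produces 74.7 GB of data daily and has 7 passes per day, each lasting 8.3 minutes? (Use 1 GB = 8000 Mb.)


total contact time = 7 * 8.3 * 60 = 3486.0000 s
data = 74.7 GB = 597600.0000 Mb
rate = 597600.0000 / 3486.0000 = 171.4286 Mbps

171.4286 Mbps


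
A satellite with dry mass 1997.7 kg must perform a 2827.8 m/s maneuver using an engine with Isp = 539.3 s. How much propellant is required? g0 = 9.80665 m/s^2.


ve = Isp * g0 = 539.3 * 9.80665 = 5288.726345 m/s
mass ratio = exp(dv/ve) = exp(2827.8/5288.726345) = 1.70690963
m_prop = m_dry * (mr - 1) = 1997.7 * (1.70690963 - 1)
m_prop = 1412.1934 kg

1412.1934 kg


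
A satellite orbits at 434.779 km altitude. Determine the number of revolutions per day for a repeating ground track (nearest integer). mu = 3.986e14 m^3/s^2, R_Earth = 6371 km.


r = 6.805779e+06 m
T = 2*pi*sqrt(r^3/mu) = 5587.6344 s = 93.1272 min
revs/day = 1440 / 93.1272 = 15.4627
Rounded: 15 revolutions per day

15 revolutions per day


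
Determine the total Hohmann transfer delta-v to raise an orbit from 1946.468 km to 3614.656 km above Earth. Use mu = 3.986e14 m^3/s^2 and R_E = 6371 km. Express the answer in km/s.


r1 = 8317.4680 km = 8.317468e+06 m
r2 = 9985.6560 km = 9.985656e+06 m
dv1 = sqrt(mu/r1)*(sqrt(2*r2/(r1+r2)) - 1) = 308.5953 m/s
dv2 = sqrt(mu/r2)*(1 - sqrt(2*r1/(r1+r2))) = 294.7964 m/s
total dv = |dv1| + |dv2| = 308.5953 + 294.7964 = 603.3917 m/s = 0.6033917 km/s

0.6034 km/s


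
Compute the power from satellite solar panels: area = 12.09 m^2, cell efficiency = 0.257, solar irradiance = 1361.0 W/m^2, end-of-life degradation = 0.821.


P = area * eta * S * degradation
P = 12.09 * 0.257 * 1361.0 * 0.821
P = 3471.8480 W

3471.8480 W


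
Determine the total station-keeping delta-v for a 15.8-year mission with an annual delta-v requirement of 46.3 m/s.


dV = rate * years = 46.3 * 15.8
dV = 731.5400 m/s

731.5400 m/s


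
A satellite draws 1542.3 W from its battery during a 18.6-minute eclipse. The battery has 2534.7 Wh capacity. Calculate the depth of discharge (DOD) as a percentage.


E_used = P * t / 60 = 1542.3 * 18.6 / 60 = 478.1130 Wh
DOD = E_used / E_total * 100 = 478.1130 / 2534.7 * 100
DOD = 18.8627 %

18.8627 %


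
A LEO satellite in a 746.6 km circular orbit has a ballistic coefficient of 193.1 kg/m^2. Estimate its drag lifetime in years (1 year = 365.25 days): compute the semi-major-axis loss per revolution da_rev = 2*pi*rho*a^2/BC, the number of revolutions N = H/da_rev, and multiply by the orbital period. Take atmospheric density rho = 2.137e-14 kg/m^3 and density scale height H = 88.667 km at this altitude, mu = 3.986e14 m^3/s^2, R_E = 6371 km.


a = R_E + alt = 7117.6000 km = 7.1176e+06 m
da_rev = 2*pi*rho*a^2/BC = 2*pi*2.137e-14*(7.1176e+06)^2/193.1 = 0.0352264819 m per revolution
N = H/da_rev = 88667.0000 m / 0.0352264819 m = 2.5170552e+06 revolutions
P = 2*pi*sqrt(a^3/mu) = 5976.0137 s
lifetime = N*P = 2.5170552e+06 * 5976.0137 = 1.5041957e+10 s = 174096.7195 days
years = 174096.7195 / 365.25 = 476.6508 years

476.6508 years


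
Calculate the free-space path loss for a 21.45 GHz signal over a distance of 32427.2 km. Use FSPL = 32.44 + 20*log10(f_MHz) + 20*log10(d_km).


f = 21.45 GHz = 21450.0000 MHz
d = 32427.2 km
FSPL = 32.44 + 20*log10(21450.0000) + 20*log10(32427.2)
FSPL = 32.44 + 86.6285 + 90.2182
FSPL = 209.2867 dB

209.2867 dB


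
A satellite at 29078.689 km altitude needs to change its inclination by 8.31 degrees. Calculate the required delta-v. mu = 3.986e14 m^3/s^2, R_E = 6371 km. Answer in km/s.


r = 35449.6890 km = 3.5449689e+07 m
V = sqrt(mu/r) = 3353.2230 m/s
di = 8.31 deg = 0.1450369 rad
dV = 2*V*sin(di/2) = 2*3353.2230*sin(0.07251843)
dV = 485.9148 m/s = 0.4859148 km/s

0.4859 km/s


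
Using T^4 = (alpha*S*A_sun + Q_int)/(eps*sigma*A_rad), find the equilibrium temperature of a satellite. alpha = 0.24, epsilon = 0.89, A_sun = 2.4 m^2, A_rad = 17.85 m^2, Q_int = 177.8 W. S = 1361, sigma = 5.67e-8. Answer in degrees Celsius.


Numerator = alpha*S*A_sun + Q_int = 0.24*1361*2.4 + 177.8 = 961.7360 W
Denominator = eps*sigma*A_rad = 0.89*5.67e-8*17.85 = 9.0076455e-07 W/K^4
T^4 = 1.0676886e+09 K^4
T = 180.7637 K = -92.3863 C

-92.3863 degrees Celsius


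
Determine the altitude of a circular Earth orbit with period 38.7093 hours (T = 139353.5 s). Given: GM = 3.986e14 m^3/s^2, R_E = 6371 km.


T = 139353.5 s
r = (mu*T^2/(4*pi^2))^(1/3) = (3.986e14 * 139353.5^2 / (4*pi^2))^(1/3)
r = 5.8094869e+07 m = 58094.8685 km
alt = r - R_E = 58094.8685 - 6371 = 51723.8685 km

51723.8685 km


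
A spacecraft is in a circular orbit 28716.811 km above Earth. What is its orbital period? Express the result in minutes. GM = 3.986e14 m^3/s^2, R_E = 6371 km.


r = 35087.8110 km = 3.5087811e+07 m
T = 2*pi*sqrt(r^3/mu) = 2*pi*sqrt(4.3198516e+22 / 3.986e14)
T = 65410.2236 s = 1090.1704 min

1090.1704 minutes


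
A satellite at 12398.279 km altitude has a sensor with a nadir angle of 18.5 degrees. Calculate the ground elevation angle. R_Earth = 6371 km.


r = R_E + alt = 18769.2790 km
Law of sines in the satellite / Earth-center / ground-point triangle:
  sin(nadir)/R_E = sin(90 + el)/r  =>  cos(el) = (r/R_E)*sin(nadir)
cos(el) = (18769.2790 / 6371.0000) * sin(18.5 deg) = 0.9347951
el = arccos(0.9347951) = 20.8049 deg
(Earth-central angle = 90 - nadir - el = 50.6951 deg)

20.8049 degrees


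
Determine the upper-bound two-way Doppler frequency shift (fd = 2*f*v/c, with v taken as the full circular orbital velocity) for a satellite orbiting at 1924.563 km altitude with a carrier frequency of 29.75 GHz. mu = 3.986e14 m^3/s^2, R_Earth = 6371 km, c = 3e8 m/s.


r = 8.295563e+06 m
v = sqrt(mu/r) = 6931.7951 m/s (worst-case radial velocity)
f = 29.75 GHz = 2.975e+10 Hz
fd = 2*f*v/c = 2*2.975e+10*6931.7951/3.0e+08
fd = 1.374806e+06 Hz

1.3748e+06 Hz


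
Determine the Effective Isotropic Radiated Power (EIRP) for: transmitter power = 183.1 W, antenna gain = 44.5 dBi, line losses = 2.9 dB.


Pt = 183.1 W = 22.6269 dBW
EIRP = Pt_dBW + Gt - losses = 22.6269 + 44.5 - 2.9 = 64.2269 dBW

64.2269 dBW


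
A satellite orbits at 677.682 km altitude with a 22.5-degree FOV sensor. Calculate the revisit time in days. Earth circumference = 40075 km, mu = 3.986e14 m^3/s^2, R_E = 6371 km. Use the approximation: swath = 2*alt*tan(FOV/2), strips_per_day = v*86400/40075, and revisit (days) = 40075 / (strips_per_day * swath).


swath = 2*677.682*tan(0.1963495) = 269.5987 km
v = sqrt(mu/r) = 7519.9454 m/s = 7.5199 km/s
strips/day = v*86400/40075 = 7.5199*86400/40075 = 16.2127
coverage/day = strips * swath = 16.2127 * 269.5987 = 4370.9177 km
revisit = 40075 / 4370.9177 = 9.1686 days

9.1686 days


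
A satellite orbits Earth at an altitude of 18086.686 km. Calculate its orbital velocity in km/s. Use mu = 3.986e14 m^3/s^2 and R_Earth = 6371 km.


r = R_E + alt = 6371.0 + 18086.686 = 24457.6860 km = 2.4457686e+07 m
v = sqrt(mu/r) = sqrt(3.986e14 / 2.4457686e+07) = 4037.0206 m/s = 4.0370 km/s

4.0370 km/s


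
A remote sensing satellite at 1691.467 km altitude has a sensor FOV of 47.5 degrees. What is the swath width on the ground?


FOV = 47.5 deg = 0.8290314 rad
swath = 2 * alt * tan(FOV/2) = 2 * 1691.467 * tan(0.4145157)
swath = 2 * 1691.467 * 0.4400105
swath = 1488.5266 km

1488.5266 km


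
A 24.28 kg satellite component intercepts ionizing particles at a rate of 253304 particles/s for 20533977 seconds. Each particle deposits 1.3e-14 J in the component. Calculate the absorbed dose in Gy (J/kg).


Total energy deposited = rate * time * E_per
  = 253304 * 20533977 * 1.3e-14 = 0.0676174 J
Dose = E_total / mass = 0.0676174 / 24.28
Dose = 0.002784901 Gy

0.0028 Gy


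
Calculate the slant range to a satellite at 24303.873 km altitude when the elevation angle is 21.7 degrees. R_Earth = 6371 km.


h = 24303.873 km, el = 21.7 deg
d = -R_E*sin(el) + sqrt((R_E*sin(el))^2 + 2*R_E*h + h^2)
d = -6371.0000*sin(0.3787364) + sqrt((6371.0000*0.3697468)^2 + 2*6371.0000*24303.873 + 24303.873^2)
d = 27742.6376 km

27742.6376 km


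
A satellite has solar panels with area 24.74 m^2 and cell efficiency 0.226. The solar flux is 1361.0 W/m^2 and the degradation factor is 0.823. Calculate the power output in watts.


P = area * eta * S * degradation
P = 24.74 * 0.226 * 1361.0 * 0.823
P = 6262.7647 W

6262.7647 W


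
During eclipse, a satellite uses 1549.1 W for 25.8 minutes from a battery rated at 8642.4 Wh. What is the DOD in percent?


E_used = P * t / 60 = 1549.1 * 25.8 / 60 = 666.1130 Wh
DOD = E_used / E_total * 100 = 666.1130 / 8642.4 * 100
DOD = 7.7075 %

7.7075 %
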